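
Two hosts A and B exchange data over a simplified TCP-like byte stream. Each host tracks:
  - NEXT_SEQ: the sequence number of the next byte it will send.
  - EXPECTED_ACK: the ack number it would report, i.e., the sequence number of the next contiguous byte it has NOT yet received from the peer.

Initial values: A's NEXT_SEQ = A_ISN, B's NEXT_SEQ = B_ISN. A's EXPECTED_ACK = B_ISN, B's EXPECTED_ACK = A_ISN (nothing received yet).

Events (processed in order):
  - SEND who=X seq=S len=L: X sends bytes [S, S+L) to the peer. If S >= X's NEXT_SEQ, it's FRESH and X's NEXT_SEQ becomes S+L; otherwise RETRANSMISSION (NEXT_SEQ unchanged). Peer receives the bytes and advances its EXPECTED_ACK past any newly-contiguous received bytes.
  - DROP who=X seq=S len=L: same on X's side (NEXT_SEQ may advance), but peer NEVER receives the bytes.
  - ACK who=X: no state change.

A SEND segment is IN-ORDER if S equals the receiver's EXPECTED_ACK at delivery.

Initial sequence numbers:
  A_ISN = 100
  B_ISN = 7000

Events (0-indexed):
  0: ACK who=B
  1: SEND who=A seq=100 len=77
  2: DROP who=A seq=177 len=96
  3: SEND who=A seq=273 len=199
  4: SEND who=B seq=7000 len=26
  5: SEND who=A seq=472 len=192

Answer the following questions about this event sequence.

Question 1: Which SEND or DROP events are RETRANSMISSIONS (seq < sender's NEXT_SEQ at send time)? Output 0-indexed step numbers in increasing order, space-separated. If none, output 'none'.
Answer: none

Derivation:
Step 1: SEND seq=100 -> fresh
Step 2: DROP seq=177 -> fresh
Step 3: SEND seq=273 -> fresh
Step 4: SEND seq=7000 -> fresh
Step 5: SEND seq=472 -> fresh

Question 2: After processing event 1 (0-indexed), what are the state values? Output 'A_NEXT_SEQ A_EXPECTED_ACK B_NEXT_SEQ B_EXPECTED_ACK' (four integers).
After event 0: A_seq=100 A_ack=7000 B_seq=7000 B_ack=100
After event 1: A_seq=177 A_ack=7000 B_seq=7000 B_ack=177

177 7000 7000 177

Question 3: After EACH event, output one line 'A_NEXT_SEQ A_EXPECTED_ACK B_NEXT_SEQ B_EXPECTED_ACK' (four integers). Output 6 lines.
100 7000 7000 100
177 7000 7000 177
273 7000 7000 177
472 7000 7000 177
472 7026 7026 177
664 7026 7026 177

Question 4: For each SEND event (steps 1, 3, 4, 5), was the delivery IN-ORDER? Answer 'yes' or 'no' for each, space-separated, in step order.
Step 1: SEND seq=100 -> in-order
Step 3: SEND seq=273 -> out-of-order
Step 4: SEND seq=7000 -> in-order
Step 5: SEND seq=472 -> out-of-order

Answer: yes no yes no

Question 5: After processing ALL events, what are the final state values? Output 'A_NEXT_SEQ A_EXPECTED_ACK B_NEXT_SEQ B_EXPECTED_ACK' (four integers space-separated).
After event 0: A_seq=100 A_ack=7000 B_seq=7000 B_ack=100
After event 1: A_seq=177 A_ack=7000 B_seq=7000 B_ack=177
After event 2: A_seq=273 A_ack=7000 B_seq=7000 B_ack=177
After event 3: A_seq=472 A_ack=7000 B_seq=7000 B_ack=177
After event 4: A_seq=472 A_ack=7026 B_seq=7026 B_ack=177
After event 5: A_seq=664 A_ack=7026 B_seq=7026 B_ack=177

Answer: 664 7026 7026 177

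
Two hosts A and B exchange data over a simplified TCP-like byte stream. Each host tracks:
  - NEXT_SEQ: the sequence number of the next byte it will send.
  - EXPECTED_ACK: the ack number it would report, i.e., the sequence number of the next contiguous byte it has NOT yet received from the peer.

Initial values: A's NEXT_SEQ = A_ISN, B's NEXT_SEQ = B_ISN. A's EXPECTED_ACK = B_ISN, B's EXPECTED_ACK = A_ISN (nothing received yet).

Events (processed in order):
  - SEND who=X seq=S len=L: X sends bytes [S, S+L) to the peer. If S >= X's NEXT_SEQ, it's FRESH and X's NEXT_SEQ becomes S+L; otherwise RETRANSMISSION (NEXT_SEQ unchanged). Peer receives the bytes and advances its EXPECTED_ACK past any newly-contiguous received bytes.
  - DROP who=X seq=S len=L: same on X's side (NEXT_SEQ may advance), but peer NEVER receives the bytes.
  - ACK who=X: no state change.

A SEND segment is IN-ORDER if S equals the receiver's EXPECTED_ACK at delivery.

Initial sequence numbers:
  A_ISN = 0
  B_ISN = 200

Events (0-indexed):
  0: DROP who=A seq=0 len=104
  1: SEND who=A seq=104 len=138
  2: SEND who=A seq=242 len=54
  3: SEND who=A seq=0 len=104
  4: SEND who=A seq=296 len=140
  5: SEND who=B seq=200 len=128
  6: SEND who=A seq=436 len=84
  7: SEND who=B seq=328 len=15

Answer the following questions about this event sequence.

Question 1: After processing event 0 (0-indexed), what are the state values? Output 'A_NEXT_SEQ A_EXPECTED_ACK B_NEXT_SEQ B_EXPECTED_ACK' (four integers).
After event 0: A_seq=104 A_ack=200 B_seq=200 B_ack=0

104 200 200 0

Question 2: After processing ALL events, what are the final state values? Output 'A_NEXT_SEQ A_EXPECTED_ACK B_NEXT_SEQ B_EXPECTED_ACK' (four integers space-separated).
After event 0: A_seq=104 A_ack=200 B_seq=200 B_ack=0
After event 1: A_seq=242 A_ack=200 B_seq=200 B_ack=0
After event 2: A_seq=296 A_ack=200 B_seq=200 B_ack=0
After event 3: A_seq=296 A_ack=200 B_seq=200 B_ack=296
After event 4: A_seq=436 A_ack=200 B_seq=200 B_ack=436
After event 5: A_seq=436 A_ack=328 B_seq=328 B_ack=436
After event 6: A_seq=520 A_ack=328 B_seq=328 B_ack=520
After event 7: A_seq=520 A_ack=343 B_seq=343 B_ack=520

Answer: 520 343 343 520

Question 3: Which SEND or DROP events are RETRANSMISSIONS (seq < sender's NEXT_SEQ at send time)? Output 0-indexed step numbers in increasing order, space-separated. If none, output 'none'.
Step 0: DROP seq=0 -> fresh
Step 1: SEND seq=104 -> fresh
Step 2: SEND seq=242 -> fresh
Step 3: SEND seq=0 -> retransmit
Step 4: SEND seq=296 -> fresh
Step 5: SEND seq=200 -> fresh
Step 6: SEND seq=436 -> fresh
Step 7: SEND seq=328 -> fresh

Answer: 3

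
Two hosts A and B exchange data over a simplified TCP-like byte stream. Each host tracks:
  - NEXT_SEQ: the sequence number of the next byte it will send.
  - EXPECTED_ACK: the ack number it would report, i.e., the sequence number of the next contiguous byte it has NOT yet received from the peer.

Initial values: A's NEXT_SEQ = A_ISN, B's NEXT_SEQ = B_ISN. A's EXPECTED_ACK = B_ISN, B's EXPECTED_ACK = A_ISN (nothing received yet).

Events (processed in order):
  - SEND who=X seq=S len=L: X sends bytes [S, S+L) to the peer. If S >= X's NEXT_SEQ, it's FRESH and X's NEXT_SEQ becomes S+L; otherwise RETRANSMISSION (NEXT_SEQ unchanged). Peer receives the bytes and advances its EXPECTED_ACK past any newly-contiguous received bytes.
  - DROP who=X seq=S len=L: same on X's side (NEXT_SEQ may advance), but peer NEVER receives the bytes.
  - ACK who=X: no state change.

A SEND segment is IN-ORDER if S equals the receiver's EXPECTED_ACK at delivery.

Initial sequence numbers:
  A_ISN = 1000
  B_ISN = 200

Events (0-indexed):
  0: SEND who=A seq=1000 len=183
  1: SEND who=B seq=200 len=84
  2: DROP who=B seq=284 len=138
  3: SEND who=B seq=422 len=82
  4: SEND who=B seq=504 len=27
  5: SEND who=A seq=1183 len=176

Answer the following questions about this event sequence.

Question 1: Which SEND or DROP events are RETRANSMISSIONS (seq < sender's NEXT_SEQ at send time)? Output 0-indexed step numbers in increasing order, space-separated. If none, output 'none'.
Answer: none

Derivation:
Step 0: SEND seq=1000 -> fresh
Step 1: SEND seq=200 -> fresh
Step 2: DROP seq=284 -> fresh
Step 3: SEND seq=422 -> fresh
Step 4: SEND seq=504 -> fresh
Step 5: SEND seq=1183 -> fresh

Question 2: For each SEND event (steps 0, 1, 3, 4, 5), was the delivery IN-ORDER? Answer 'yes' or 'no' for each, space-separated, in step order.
Answer: yes yes no no yes

Derivation:
Step 0: SEND seq=1000 -> in-order
Step 1: SEND seq=200 -> in-order
Step 3: SEND seq=422 -> out-of-order
Step 4: SEND seq=504 -> out-of-order
Step 5: SEND seq=1183 -> in-order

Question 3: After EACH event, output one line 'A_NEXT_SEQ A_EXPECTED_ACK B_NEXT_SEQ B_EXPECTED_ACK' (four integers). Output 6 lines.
1183 200 200 1183
1183 284 284 1183
1183 284 422 1183
1183 284 504 1183
1183 284 531 1183
1359 284 531 1359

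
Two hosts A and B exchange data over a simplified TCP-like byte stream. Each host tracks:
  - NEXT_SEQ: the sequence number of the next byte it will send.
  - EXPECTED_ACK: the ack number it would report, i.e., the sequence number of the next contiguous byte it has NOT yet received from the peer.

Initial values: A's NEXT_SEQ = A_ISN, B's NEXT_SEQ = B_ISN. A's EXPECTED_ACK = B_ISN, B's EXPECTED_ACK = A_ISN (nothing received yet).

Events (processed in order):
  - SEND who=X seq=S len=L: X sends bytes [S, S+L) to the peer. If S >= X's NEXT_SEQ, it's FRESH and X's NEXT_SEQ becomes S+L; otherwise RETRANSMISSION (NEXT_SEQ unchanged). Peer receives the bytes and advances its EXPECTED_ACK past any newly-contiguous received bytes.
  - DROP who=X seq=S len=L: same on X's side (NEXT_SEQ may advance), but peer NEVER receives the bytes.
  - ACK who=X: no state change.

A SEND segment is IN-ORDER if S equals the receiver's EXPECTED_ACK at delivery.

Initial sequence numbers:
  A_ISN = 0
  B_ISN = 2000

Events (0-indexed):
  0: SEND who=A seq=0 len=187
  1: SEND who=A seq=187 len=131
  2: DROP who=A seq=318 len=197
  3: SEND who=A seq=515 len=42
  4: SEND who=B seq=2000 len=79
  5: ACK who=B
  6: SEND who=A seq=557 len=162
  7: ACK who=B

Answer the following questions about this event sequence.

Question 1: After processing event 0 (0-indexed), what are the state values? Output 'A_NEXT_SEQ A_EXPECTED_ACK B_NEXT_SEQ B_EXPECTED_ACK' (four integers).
After event 0: A_seq=187 A_ack=2000 B_seq=2000 B_ack=187

187 2000 2000 187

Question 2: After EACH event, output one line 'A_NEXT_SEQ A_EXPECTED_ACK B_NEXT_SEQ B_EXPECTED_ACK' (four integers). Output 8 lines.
187 2000 2000 187
318 2000 2000 318
515 2000 2000 318
557 2000 2000 318
557 2079 2079 318
557 2079 2079 318
719 2079 2079 318
719 2079 2079 318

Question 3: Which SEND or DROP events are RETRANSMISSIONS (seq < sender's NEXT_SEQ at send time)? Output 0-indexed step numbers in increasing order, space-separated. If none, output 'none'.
Answer: none

Derivation:
Step 0: SEND seq=0 -> fresh
Step 1: SEND seq=187 -> fresh
Step 2: DROP seq=318 -> fresh
Step 3: SEND seq=515 -> fresh
Step 4: SEND seq=2000 -> fresh
Step 6: SEND seq=557 -> fresh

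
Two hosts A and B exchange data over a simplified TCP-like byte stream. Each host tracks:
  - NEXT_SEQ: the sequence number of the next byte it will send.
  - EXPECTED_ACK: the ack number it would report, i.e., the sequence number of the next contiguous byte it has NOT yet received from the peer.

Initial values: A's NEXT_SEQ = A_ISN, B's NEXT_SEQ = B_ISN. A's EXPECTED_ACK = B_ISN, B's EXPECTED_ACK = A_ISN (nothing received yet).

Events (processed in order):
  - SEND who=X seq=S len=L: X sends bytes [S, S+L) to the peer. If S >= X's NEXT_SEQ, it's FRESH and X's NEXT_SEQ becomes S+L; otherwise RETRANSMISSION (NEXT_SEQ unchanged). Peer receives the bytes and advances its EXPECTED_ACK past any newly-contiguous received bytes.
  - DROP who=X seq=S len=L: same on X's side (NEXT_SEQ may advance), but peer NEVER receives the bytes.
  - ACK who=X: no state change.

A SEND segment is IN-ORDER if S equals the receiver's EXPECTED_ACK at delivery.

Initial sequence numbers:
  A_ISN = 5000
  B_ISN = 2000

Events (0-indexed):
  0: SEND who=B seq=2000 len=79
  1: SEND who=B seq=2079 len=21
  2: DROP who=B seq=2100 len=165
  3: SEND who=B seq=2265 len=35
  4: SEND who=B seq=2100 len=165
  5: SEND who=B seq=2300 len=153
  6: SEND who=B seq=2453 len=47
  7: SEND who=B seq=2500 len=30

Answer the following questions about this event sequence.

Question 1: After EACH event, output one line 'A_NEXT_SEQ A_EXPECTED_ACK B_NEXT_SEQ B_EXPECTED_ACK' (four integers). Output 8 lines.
5000 2079 2079 5000
5000 2100 2100 5000
5000 2100 2265 5000
5000 2100 2300 5000
5000 2300 2300 5000
5000 2453 2453 5000
5000 2500 2500 5000
5000 2530 2530 5000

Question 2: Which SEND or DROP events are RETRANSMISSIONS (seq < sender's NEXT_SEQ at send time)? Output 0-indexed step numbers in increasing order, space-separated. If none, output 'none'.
Step 0: SEND seq=2000 -> fresh
Step 1: SEND seq=2079 -> fresh
Step 2: DROP seq=2100 -> fresh
Step 3: SEND seq=2265 -> fresh
Step 4: SEND seq=2100 -> retransmit
Step 5: SEND seq=2300 -> fresh
Step 6: SEND seq=2453 -> fresh
Step 7: SEND seq=2500 -> fresh

Answer: 4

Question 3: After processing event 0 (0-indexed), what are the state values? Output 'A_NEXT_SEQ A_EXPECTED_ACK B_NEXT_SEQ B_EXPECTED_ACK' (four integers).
After event 0: A_seq=5000 A_ack=2079 B_seq=2079 B_ack=5000

5000 2079 2079 5000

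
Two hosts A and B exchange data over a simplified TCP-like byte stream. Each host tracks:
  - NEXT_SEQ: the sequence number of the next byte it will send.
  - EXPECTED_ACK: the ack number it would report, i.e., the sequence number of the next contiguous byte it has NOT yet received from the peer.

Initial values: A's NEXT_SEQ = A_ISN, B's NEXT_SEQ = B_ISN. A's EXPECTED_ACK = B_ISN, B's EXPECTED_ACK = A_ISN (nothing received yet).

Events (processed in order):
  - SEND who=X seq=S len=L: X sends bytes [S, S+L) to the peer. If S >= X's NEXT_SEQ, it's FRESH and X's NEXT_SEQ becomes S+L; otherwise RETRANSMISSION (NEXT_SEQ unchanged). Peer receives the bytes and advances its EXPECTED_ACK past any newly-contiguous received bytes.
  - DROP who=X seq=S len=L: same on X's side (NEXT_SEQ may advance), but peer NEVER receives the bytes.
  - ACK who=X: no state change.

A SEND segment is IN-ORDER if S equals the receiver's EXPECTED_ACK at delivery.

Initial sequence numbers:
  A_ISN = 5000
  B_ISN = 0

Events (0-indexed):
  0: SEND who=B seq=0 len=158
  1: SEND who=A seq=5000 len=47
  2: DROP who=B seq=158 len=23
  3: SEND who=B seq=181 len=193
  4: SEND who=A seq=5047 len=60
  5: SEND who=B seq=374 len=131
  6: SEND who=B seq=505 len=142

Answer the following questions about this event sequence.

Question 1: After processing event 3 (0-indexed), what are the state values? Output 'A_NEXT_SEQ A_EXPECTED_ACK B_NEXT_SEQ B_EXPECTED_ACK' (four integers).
After event 0: A_seq=5000 A_ack=158 B_seq=158 B_ack=5000
After event 1: A_seq=5047 A_ack=158 B_seq=158 B_ack=5047
After event 2: A_seq=5047 A_ack=158 B_seq=181 B_ack=5047
After event 3: A_seq=5047 A_ack=158 B_seq=374 B_ack=5047

5047 158 374 5047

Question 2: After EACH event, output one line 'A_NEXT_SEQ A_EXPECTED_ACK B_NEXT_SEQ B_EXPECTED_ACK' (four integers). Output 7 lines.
5000 158 158 5000
5047 158 158 5047
5047 158 181 5047
5047 158 374 5047
5107 158 374 5107
5107 158 505 5107
5107 158 647 5107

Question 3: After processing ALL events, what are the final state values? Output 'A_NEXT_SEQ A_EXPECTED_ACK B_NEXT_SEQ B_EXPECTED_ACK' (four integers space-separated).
After event 0: A_seq=5000 A_ack=158 B_seq=158 B_ack=5000
After event 1: A_seq=5047 A_ack=158 B_seq=158 B_ack=5047
After event 2: A_seq=5047 A_ack=158 B_seq=181 B_ack=5047
After event 3: A_seq=5047 A_ack=158 B_seq=374 B_ack=5047
After event 4: A_seq=5107 A_ack=158 B_seq=374 B_ack=5107
After event 5: A_seq=5107 A_ack=158 B_seq=505 B_ack=5107
After event 6: A_seq=5107 A_ack=158 B_seq=647 B_ack=5107

Answer: 5107 158 647 5107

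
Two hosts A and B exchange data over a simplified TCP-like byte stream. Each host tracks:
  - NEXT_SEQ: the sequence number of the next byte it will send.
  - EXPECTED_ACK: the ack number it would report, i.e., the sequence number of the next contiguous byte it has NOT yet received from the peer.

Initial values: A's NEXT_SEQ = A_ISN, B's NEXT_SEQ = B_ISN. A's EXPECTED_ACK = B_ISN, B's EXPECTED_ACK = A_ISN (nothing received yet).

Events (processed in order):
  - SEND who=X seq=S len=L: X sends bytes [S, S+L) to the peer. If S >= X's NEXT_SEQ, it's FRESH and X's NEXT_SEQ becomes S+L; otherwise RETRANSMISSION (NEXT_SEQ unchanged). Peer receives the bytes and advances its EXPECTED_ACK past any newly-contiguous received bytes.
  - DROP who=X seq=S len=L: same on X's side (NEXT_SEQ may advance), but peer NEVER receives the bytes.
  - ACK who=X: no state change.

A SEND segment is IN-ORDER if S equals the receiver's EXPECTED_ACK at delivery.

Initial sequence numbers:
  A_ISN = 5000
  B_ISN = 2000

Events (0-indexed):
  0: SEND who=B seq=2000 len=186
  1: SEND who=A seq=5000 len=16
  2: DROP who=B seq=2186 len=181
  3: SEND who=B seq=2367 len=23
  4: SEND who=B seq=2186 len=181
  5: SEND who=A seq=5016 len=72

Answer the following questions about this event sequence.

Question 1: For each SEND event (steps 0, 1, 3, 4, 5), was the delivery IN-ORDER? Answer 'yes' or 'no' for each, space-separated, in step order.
Step 0: SEND seq=2000 -> in-order
Step 1: SEND seq=5000 -> in-order
Step 3: SEND seq=2367 -> out-of-order
Step 4: SEND seq=2186 -> in-order
Step 5: SEND seq=5016 -> in-order

Answer: yes yes no yes yes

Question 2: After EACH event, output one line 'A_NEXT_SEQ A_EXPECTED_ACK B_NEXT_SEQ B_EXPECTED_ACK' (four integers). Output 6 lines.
5000 2186 2186 5000
5016 2186 2186 5016
5016 2186 2367 5016
5016 2186 2390 5016
5016 2390 2390 5016
5088 2390 2390 5088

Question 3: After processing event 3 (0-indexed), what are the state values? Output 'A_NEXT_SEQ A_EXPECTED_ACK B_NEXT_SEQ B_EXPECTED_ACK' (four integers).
After event 0: A_seq=5000 A_ack=2186 B_seq=2186 B_ack=5000
After event 1: A_seq=5016 A_ack=2186 B_seq=2186 B_ack=5016
After event 2: A_seq=5016 A_ack=2186 B_seq=2367 B_ack=5016
After event 3: A_seq=5016 A_ack=2186 B_seq=2390 B_ack=5016

5016 2186 2390 5016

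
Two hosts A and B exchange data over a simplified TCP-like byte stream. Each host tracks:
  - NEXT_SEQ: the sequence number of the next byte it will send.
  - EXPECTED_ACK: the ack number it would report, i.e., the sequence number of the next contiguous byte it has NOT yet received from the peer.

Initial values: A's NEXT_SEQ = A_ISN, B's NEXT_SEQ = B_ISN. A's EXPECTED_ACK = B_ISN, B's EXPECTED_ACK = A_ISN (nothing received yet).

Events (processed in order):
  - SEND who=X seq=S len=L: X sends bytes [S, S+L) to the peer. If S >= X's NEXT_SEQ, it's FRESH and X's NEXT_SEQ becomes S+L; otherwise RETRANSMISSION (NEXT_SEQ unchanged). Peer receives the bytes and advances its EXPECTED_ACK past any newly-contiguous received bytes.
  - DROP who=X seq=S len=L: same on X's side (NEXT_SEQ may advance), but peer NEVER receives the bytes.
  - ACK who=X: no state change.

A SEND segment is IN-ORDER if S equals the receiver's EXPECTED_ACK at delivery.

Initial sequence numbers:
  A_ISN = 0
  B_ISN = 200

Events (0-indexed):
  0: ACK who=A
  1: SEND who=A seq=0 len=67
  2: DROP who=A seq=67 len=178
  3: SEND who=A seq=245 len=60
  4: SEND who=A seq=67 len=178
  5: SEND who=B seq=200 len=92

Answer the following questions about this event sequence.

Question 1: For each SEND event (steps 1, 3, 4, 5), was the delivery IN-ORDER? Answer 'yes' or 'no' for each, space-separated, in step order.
Answer: yes no yes yes

Derivation:
Step 1: SEND seq=0 -> in-order
Step 3: SEND seq=245 -> out-of-order
Step 4: SEND seq=67 -> in-order
Step 5: SEND seq=200 -> in-order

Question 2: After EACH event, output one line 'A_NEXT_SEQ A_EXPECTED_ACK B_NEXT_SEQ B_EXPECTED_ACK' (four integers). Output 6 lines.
0 200 200 0
67 200 200 67
245 200 200 67
305 200 200 67
305 200 200 305
305 292 292 305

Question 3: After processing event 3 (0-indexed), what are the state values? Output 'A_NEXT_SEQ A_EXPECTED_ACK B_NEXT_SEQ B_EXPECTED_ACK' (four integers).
After event 0: A_seq=0 A_ack=200 B_seq=200 B_ack=0
After event 1: A_seq=67 A_ack=200 B_seq=200 B_ack=67
After event 2: A_seq=245 A_ack=200 B_seq=200 B_ack=67
After event 3: A_seq=305 A_ack=200 B_seq=200 B_ack=67

305 200 200 67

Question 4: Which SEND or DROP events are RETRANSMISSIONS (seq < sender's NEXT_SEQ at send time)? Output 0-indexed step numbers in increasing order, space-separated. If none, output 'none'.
Step 1: SEND seq=0 -> fresh
Step 2: DROP seq=67 -> fresh
Step 3: SEND seq=245 -> fresh
Step 4: SEND seq=67 -> retransmit
Step 5: SEND seq=200 -> fresh

Answer: 4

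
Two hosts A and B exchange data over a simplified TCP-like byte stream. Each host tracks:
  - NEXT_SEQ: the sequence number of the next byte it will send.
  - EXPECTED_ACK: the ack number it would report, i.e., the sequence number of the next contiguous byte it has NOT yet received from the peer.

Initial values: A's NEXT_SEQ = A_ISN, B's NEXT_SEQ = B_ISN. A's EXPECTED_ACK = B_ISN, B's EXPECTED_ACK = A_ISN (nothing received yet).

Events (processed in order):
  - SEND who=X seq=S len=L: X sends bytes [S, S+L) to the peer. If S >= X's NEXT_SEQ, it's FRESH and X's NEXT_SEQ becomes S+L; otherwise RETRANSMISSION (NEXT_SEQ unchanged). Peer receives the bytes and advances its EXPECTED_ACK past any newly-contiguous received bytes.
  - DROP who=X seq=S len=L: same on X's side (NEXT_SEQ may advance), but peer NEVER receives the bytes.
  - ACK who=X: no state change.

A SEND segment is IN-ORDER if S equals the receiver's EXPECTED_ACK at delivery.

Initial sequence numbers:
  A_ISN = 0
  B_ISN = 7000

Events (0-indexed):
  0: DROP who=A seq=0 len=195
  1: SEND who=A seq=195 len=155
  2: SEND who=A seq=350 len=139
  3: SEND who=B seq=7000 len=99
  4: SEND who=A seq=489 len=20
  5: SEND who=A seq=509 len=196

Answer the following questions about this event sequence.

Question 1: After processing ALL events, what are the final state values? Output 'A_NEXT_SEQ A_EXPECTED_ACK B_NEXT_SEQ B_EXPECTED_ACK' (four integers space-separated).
Answer: 705 7099 7099 0

Derivation:
After event 0: A_seq=195 A_ack=7000 B_seq=7000 B_ack=0
After event 1: A_seq=350 A_ack=7000 B_seq=7000 B_ack=0
After event 2: A_seq=489 A_ack=7000 B_seq=7000 B_ack=0
After event 3: A_seq=489 A_ack=7099 B_seq=7099 B_ack=0
After event 4: A_seq=509 A_ack=7099 B_seq=7099 B_ack=0
After event 5: A_seq=705 A_ack=7099 B_seq=7099 B_ack=0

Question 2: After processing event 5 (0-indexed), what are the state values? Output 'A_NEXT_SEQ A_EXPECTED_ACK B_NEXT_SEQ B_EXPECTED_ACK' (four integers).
After event 0: A_seq=195 A_ack=7000 B_seq=7000 B_ack=0
After event 1: A_seq=350 A_ack=7000 B_seq=7000 B_ack=0
After event 2: A_seq=489 A_ack=7000 B_seq=7000 B_ack=0
After event 3: A_seq=489 A_ack=7099 B_seq=7099 B_ack=0
After event 4: A_seq=509 A_ack=7099 B_seq=7099 B_ack=0
After event 5: A_seq=705 A_ack=7099 B_seq=7099 B_ack=0

705 7099 7099 0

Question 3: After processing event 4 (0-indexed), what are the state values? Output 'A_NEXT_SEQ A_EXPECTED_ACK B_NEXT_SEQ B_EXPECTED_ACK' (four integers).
After event 0: A_seq=195 A_ack=7000 B_seq=7000 B_ack=0
After event 1: A_seq=350 A_ack=7000 B_seq=7000 B_ack=0
After event 2: A_seq=489 A_ack=7000 B_seq=7000 B_ack=0
After event 3: A_seq=489 A_ack=7099 B_seq=7099 B_ack=0
After event 4: A_seq=509 A_ack=7099 B_seq=7099 B_ack=0

509 7099 7099 0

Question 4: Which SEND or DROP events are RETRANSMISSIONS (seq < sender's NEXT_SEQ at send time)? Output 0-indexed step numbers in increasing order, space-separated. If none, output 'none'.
Answer: none

Derivation:
Step 0: DROP seq=0 -> fresh
Step 1: SEND seq=195 -> fresh
Step 2: SEND seq=350 -> fresh
Step 3: SEND seq=7000 -> fresh
Step 4: SEND seq=489 -> fresh
Step 5: SEND seq=509 -> fresh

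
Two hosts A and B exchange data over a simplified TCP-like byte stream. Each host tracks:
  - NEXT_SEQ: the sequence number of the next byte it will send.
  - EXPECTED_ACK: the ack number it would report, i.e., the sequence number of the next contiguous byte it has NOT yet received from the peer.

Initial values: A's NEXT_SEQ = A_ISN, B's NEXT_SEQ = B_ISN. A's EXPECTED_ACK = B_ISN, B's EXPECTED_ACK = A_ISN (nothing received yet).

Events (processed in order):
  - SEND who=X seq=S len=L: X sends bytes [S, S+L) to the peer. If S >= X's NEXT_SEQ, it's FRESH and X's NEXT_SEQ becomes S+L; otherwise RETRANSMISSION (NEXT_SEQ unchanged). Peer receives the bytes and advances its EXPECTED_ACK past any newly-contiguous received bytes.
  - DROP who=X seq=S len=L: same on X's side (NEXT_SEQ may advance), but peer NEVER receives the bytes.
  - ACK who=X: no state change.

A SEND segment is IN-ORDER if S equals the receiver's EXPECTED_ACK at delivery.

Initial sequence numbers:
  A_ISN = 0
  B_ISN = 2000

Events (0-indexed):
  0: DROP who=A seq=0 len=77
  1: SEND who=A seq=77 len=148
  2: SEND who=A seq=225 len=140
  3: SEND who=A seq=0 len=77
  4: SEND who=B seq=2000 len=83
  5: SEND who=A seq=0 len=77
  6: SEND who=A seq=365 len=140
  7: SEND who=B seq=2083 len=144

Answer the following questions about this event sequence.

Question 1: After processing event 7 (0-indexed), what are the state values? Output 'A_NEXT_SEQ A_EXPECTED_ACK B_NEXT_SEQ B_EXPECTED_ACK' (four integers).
After event 0: A_seq=77 A_ack=2000 B_seq=2000 B_ack=0
After event 1: A_seq=225 A_ack=2000 B_seq=2000 B_ack=0
After event 2: A_seq=365 A_ack=2000 B_seq=2000 B_ack=0
After event 3: A_seq=365 A_ack=2000 B_seq=2000 B_ack=365
After event 4: A_seq=365 A_ack=2083 B_seq=2083 B_ack=365
After event 5: A_seq=365 A_ack=2083 B_seq=2083 B_ack=365
After event 6: A_seq=505 A_ack=2083 B_seq=2083 B_ack=505
After event 7: A_seq=505 A_ack=2227 B_seq=2227 B_ack=505

505 2227 2227 505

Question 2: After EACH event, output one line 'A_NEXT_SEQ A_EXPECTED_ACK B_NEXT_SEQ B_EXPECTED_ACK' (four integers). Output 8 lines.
77 2000 2000 0
225 2000 2000 0
365 2000 2000 0
365 2000 2000 365
365 2083 2083 365
365 2083 2083 365
505 2083 2083 505
505 2227 2227 505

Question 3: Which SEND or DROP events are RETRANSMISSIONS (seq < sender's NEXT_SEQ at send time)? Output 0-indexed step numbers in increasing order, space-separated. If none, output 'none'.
Step 0: DROP seq=0 -> fresh
Step 1: SEND seq=77 -> fresh
Step 2: SEND seq=225 -> fresh
Step 3: SEND seq=0 -> retransmit
Step 4: SEND seq=2000 -> fresh
Step 5: SEND seq=0 -> retransmit
Step 6: SEND seq=365 -> fresh
Step 7: SEND seq=2083 -> fresh

Answer: 3 5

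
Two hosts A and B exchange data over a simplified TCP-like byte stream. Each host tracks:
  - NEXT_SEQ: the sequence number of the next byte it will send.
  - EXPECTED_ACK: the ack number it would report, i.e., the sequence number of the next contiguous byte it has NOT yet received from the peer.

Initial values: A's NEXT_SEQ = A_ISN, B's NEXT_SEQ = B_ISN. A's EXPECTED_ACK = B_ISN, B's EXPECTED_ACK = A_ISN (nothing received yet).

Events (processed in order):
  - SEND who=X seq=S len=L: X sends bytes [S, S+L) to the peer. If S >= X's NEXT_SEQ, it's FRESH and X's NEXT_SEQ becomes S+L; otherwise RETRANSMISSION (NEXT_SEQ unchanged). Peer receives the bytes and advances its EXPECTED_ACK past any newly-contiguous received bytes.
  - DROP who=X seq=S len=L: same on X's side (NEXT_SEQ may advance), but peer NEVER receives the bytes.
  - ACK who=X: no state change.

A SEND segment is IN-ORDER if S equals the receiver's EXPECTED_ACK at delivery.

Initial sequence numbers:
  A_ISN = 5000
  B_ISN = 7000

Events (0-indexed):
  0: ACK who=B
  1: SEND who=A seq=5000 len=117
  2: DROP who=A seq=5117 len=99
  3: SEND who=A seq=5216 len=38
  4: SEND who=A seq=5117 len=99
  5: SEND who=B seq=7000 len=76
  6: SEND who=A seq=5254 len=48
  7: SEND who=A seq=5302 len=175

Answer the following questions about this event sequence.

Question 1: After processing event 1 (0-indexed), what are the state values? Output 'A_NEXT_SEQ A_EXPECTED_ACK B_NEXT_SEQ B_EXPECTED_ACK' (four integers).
After event 0: A_seq=5000 A_ack=7000 B_seq=7000 B_ack=5000
After event 1: A_seq=5117 A_ack=7000 B_seq=7000 B_ack=5117

5117 7000 7000 5117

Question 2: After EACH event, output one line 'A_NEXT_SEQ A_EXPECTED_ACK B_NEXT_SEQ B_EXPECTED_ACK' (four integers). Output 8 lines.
5000 7000 7000 5000
5117 7000 7000 5117
5216 7000 7000 5117
5254 7000 7000 5117
5254 7000 7000 5254
5254 7076 7076 5254
5302 7076 7076 5302
5477 7076 7076 5477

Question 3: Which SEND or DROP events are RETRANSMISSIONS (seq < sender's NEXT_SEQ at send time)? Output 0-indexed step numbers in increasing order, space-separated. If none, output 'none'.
Step 1: SEND seq=5000 -> fresh
Step 2: DROP seq=5117 -> fresh
Step 3: SEND seq=5216 -> fresh
Step 4: SEND seq=5117 -> retransmit
Step 5: SEND seq=7000 -> fresh
Step 6: SEND seq=5254 -> fresh
Step 7: SEND seq=5302 -> fresh

Answer: 4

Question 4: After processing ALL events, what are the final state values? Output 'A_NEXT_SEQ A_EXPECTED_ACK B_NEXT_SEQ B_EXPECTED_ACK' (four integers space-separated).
After event 0: A_seq=5000 A_ack=7000 B_seq=7000 B_ack=5000
After event 1: A_seq=5117 A_ack=7000 B_seq=7000 B_ack=5117
After event 2: A_seq=5216 A_ack=7000 B_seq=7000 B_ack=5117
After event 3: A_seq=5254 A_ack=7000 B_seq=7000 B_ack=5117
After event 4: A_seq=5254 A_ack=7000 B_seq=7000 B_ack=5254
After event 5: A_seq=5254 A_ack=7076 B_seq=7076 B_ack=5254
After event 6: A_seq=5302 A_ack=7076 B_seq=7076 B_ack=5302
After event 7: A_seq=5477 A_ack=7076 B_seq=7076 B_ack=5477

Answer: 5477 7076 7076 5477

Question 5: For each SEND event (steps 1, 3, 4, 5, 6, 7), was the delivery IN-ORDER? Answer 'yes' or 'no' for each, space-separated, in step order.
Answer: yes no yes yes yes yes

Derivation:
Step 1: SEND seq=5000 -> in-order
Step 3: SEND seq=5216 -> out-of-order
Step 4: SEND seq=5117 -> in-order
Step 5: SEND seq=7000 -> in-order
Step 6: SEND seq=5254 -> in-order
Step 7: SEND seq=5302 -> in-order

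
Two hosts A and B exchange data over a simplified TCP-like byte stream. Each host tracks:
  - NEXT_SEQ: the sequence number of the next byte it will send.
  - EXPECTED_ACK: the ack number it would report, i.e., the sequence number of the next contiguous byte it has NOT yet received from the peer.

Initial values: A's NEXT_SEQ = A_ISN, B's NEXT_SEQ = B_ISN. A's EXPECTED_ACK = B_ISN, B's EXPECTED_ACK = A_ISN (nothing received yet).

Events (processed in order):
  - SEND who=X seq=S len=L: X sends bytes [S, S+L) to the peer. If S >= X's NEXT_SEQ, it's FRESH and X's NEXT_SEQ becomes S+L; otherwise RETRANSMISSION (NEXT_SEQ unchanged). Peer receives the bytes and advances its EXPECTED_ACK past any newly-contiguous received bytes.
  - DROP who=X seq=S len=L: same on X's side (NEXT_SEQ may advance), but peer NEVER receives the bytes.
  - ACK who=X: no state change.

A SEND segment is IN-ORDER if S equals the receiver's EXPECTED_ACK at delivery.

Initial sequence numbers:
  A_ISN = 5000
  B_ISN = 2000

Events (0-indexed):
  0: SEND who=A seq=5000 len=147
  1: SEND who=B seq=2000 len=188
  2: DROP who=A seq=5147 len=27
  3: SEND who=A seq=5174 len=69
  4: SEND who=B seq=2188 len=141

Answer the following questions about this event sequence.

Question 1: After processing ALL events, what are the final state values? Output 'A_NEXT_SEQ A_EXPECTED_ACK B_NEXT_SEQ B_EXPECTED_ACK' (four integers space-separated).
After event 0: A_seq=5147 A_ack=2000 B_seq=2000 B_ack=5147
After event 1: A_seq=5147 A_ack=2188 B_seq=2188 B_ack=5147
After event 2: A_seq=5174 A_ack=2188 B_seq=2188 B_ack=5147
After event 3: A_seq=5243 A_ack=2188 B_seq=2188 B_ack=5147
After event 4: A_seq=5243 A_ack=2329 B_seq=2329 B_ack=5147

Answer: 5243 2329 2329 5147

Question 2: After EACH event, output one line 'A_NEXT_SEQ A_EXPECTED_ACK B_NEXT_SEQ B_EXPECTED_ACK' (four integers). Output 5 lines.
5147 2000 2000 5147
5147 2188 2188 5147
5174 2188 2188 5147
5243 2188 2188 5147
5243 2329 2329 5147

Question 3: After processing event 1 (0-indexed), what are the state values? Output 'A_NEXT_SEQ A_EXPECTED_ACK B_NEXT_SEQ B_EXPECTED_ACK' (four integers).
After event 0: A_seq=5147 A_ack=2000 B_seq=2000 B_ack=5147
After event 1: A_seq=5147 A_ack=2188 B_seq=2188 B_ack=5147

5147 2188 2188 5147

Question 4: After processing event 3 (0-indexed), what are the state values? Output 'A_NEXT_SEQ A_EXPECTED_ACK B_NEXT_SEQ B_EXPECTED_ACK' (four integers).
After event 0: A_seq=5147 A_ack=2000 B_seq=2000 B_ack=5147
After event 1: A_seq=5147 A_ack=2188 B_seq=2188 B_ack=5147
After event 2: A_seq=5174 A_ack=2188 B_seq=2188 B_ack=5147
After event 3: A_seq=5243 A_ack=2188 B_seq=2188 B_ack=5147

5243 2188 2188 5147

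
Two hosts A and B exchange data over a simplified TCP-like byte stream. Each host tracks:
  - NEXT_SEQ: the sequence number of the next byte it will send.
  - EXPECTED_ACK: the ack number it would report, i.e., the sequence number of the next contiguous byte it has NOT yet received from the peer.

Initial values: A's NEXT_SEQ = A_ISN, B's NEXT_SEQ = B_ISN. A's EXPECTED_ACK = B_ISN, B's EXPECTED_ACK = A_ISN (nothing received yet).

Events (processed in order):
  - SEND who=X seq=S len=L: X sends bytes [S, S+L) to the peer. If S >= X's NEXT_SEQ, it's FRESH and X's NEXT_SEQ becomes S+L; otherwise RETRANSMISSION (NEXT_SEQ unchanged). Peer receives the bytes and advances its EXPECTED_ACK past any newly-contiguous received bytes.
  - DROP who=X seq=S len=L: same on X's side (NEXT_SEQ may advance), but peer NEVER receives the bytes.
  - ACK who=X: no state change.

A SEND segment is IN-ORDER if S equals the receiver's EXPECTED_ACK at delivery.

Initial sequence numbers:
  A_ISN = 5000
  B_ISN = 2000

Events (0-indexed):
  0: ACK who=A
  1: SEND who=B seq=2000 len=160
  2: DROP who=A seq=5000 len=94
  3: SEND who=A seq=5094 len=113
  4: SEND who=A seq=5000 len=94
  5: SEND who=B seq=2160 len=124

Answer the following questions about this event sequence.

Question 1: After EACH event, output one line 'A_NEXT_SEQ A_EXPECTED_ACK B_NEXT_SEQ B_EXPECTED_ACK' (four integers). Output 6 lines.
5000 2000 2000 5000
5000 2160 2160 5000
5094 2160 2160 5000
5207 2160 2160 5000
5207 2160 2160 5207
5207 2284 2284 5207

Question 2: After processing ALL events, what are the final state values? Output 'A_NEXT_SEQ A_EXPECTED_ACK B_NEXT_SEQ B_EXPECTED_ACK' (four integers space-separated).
After event 0: A_seq=5000 A_ack=2000 B_seq=2000 B_ack=5000
After event 1: A_seq=5000 A_ack=2160 B_seq=2160 B_ack=5000
After event 2: A_seq=5094 A_ack=2160 B_seq=2160 B_ack=5000
After event 3: A_seq=5207 A_ack=2160 B_seq=2160 B_ack=5000
After event 4: A_seq=5207 A_ack=2160 B_seq=2160 B_ack=5207
After event 5: A_seq=5207 A_ack=2284 B_seq=2284 B_ack=5207

Answer: 5207 2284 2284 5207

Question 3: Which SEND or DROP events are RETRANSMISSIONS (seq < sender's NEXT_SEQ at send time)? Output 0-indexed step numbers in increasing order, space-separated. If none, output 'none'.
Answer: 4

Derivation:
Step 1: SEND seq=2000 -> fresh
Step 2: DROP seq=5000 -> fresh
Step 3: SEND seq=5094 -> fresh
Step 4: SEND seq=5000 -> retransmit
Step 5: SEND seq=2160 -> fresh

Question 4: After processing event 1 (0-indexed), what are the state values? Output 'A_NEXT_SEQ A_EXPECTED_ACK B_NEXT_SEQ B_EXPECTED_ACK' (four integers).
After event 0: A_seq=5000 A_ack=2000 B_seq=2000 B_ack=5000
After event 1: A_seq=5000 A_ack=2160 B_seq=2160 B_ack=5000

5000 2160 2160 5000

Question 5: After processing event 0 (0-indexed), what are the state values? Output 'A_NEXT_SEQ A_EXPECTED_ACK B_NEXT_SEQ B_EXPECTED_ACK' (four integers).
After event 0: A_seq=5000 A_ack=2000 B_seq=2000 B_ack=5000

5000 2000 2000 5000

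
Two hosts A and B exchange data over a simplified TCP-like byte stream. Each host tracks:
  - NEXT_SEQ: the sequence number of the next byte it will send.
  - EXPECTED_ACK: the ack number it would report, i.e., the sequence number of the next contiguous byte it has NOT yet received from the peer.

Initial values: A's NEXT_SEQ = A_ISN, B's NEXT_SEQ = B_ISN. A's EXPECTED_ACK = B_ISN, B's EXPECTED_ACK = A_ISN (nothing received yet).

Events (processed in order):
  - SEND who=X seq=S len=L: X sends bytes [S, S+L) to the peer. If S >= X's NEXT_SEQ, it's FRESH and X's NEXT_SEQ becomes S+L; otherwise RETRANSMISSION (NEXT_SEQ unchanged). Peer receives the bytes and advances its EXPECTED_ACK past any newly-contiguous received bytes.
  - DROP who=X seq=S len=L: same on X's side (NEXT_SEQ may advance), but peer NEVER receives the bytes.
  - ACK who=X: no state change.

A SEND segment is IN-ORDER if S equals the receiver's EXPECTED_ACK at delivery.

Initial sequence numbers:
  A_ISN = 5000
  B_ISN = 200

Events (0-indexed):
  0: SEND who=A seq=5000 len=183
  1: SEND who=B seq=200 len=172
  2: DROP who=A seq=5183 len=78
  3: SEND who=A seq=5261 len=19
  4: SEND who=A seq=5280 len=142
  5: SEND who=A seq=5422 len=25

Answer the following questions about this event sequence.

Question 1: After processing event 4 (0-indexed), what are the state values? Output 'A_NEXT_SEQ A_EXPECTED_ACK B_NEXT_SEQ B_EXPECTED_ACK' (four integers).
After event 0: A_seq=5183 A_ack=200 B_seq=200 B_ack=5183
After event 1: A_seq=5183 A_ack=372 B_seq=372 B_ack=5183
After event 2: A_seq=5261 A_ack=372 B_seq=372 B_ack=5183
After event 3: A_seq=5280 A_ack=372 B_seq=372 B_ack=5183
After event 4: A_seq=5422 A_ack=372 B_seq=372 B_ack=5183

5422 372 372 5183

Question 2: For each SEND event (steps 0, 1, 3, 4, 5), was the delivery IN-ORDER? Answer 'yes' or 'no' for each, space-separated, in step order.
Step 0: SEND seq=5000 -> in-order
Step 1: SEND seq=200 -> in-order
Step 3: SEND seq=5261 -> out-of-order
Step 4: SEND seq=5280 -> out-of-order
Step 5: SEND seq=5422 -> out-of-order

Answer: yes yes no no no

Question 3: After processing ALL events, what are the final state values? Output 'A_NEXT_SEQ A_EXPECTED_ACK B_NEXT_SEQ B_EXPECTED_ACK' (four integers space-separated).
Answer: 5447 372 372 5183

Derivation:
After event 0: A_seq=5183 A_ack=200 B_seq=200 B_ack=5183
After event 1: A_seq=5183 A_ack=372 B_seq=372 B_ack=5183
After event 2: A_seq=5261 A_ack=372 B_seq=372 B_ack=5183
After event 3: A_seq=5280 A_ack=372 B_seq=372 B_ack=5183
After event 4: A_seq=5422 A_ack=372 B_seq=372 B_ack=5183
After event 5: A_seq=5447 A_ack=372 B_seq=372 B_ack=5183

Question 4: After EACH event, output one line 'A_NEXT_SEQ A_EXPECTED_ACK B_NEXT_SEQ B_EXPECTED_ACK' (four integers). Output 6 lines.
5183 200 200 5183
5183 372 372 5183
5261 372 372 5183
5280 372 372 5183
5422 372 372 5183
5447 372 372 5183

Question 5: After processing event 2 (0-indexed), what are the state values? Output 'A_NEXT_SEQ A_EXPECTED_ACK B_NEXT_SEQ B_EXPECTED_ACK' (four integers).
After event 0: A_seq=5183 A_ack=200 B_seq=200 B_ack=5183
After event 1: A_seq=5183 A_ack=372 B_seq=372 B_ack=5183
After event 2: A_seq=5261 A_ack=372 B_seq=372 B_ack=5183

5261 372 372 5183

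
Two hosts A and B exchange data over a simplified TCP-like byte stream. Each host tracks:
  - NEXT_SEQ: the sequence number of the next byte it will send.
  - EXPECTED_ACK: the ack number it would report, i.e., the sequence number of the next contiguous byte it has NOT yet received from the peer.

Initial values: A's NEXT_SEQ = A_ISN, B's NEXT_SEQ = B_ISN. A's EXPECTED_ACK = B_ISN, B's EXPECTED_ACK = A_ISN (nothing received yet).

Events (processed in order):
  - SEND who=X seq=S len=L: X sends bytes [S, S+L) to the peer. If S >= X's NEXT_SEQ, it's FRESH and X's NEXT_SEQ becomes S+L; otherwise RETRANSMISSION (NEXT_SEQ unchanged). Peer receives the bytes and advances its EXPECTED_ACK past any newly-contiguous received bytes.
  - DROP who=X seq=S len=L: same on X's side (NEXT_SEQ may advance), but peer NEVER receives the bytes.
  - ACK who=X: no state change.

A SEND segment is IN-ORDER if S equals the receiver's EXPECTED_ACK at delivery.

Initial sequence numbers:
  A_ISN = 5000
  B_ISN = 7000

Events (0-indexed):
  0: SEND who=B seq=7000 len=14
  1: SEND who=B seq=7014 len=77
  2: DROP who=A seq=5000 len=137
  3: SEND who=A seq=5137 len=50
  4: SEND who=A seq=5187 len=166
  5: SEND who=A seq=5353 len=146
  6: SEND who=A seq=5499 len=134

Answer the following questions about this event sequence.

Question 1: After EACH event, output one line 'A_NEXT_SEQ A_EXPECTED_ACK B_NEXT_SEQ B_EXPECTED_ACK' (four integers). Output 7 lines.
5000 7014 7014 5000
5000 7091 7091 5000
5137 7091 7091 5000
5187 7091 7091 5000
5353 7091 7091 5000
5499 7091 7091 5000
5633 7091 7091 5000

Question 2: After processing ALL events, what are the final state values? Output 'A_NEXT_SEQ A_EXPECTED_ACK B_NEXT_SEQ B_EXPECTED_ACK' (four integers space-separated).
Answer: 5633 7091 7091 5000

Derivation:
After event 0: A_seq=5000 A_ack=7014 B_seq=7014 B_ack=5000
After event 1: A_seq=5000 A_ack=7091 B_seq=7091 B_ack=5000
After event 2: A_seq=5137 A_ack=7091 B_seq=7091 B_ack=5000
After event 3: A_seq=5187 A_ack=7091 B_seq=7091 B_ack=5000
After event 4: A_seq=5353 A_ack=7091 B_seq=7091 B_ack=5000
After event 5: A_seq=5499 A_ack=7091 B_seq=7091 B_ack=5000
After event 6: A_seq=5633 A_ack=7091 B_seq=7091 B_ack=5000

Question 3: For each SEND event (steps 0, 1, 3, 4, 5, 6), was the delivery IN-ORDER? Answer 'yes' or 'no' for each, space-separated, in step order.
Answer: yes yes no no no no

Derivation:
Step 0: SEND seq=7000 -> in-order
Step 1: SEND seq=7014 -> in-order
Step 3: SEND seq=5137 -> out-of-order
Step 4: SEND seq=5187 -> out-of-order
Step 5: SEND seq=5353 -> out-of-order
Step 6: SEND seq=5499 -> out-of-order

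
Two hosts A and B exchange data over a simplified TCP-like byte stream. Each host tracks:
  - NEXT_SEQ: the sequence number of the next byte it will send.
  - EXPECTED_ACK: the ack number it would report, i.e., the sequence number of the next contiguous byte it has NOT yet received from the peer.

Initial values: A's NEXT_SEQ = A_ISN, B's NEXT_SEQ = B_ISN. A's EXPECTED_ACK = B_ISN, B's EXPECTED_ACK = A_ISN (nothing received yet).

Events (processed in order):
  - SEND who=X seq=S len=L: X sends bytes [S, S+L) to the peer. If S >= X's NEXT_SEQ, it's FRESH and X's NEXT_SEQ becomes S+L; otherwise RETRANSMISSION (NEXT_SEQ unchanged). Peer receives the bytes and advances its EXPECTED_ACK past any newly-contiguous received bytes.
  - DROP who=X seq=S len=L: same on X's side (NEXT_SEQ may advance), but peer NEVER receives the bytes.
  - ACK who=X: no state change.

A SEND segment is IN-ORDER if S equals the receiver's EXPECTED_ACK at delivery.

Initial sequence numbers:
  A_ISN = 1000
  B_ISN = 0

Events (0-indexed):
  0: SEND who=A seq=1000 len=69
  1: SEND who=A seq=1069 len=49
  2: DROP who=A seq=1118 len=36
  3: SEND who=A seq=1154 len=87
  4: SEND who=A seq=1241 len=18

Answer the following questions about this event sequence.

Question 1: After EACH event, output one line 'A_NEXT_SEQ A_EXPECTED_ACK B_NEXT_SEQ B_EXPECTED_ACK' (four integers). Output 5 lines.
1069 0 0 1069
1118 0 0 1118
1154 0 0 1118
1241 0 0 1118
1259 0 0 1118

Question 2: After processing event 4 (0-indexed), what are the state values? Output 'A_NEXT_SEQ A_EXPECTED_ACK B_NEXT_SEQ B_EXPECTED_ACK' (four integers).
After event 0: A_seq=1069 A_ack=0 B_seq=0 B_ack=1069
After event 1: A_seq=1118 A_ack=0 B_seq=0 B_ack=1118
After event 2: A_seq=1154 A_ack=0 B_seq=0 B_ack=1118
After event 3: A_seq=1241 A_ack=0 B_seq=0 B_ack=1118
After event 4: A_seq=1259 A_ack=0 B_seq=0 B_ack=1118

1259 0 0 1118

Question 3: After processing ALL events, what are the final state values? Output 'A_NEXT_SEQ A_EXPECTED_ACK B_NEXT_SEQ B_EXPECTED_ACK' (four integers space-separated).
Answer: 1259 0 0 1118

Derivation:
After event 0: A_seq=1069 A_ack=0 B_seq=0 B_ack=1069
After event 1: A_seq=1118 A_ack=0 B_seq=0 B_ack=1118
After event 2: A_seq=1154 A_ack=0 B_seq=0 B_ack=1118
After event 3: A_seq=1241 A_ack=0 B_seq=0 B_ack=1118
After event 4: A_seq=1259 A_ack=0 B_seq=0 B_ack=1118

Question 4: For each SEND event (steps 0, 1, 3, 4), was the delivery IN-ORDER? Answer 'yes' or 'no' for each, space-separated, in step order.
Step 0: SEND seq=1000 -> in-order
Step 1: SEND seq=1069 -> in-order
Step 3: SEND seq=1154 -> out-of-order
Step 4: SEND seq=1241 -> out-of-order

Answer: yes yes no no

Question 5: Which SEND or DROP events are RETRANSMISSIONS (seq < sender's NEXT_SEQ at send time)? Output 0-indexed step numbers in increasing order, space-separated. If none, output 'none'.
Answer: none

Derivation:
Step 0: SEND seq=1000 -> fresh
Step 1: SEND seq=1069 -> fresh
Step 2: DROP seq=1118 -> fresh
Step 3: SEND seq=1154 -> fresh
Step 4: SEND seq=1241 -> fresh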